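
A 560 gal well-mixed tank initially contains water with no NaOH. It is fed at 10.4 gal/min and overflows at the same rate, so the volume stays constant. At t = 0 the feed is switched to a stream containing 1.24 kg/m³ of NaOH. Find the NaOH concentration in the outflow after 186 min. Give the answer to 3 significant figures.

Accumulation = in − out for the solute gives V dC/dt = Q(C_in − C).
Time constant τ = V/Q = 560/10.4 = 53.846 min.
Solution: C(t) = C_in + (C₀ − C_in) e^(−t/τ).
C(186) = 1.24 + (0 − 1.24)·e^(−186/53.846) = 1.24 + (-1.2400)·0.031610 = 1.2008 kg/m³.

1.20 kg/m³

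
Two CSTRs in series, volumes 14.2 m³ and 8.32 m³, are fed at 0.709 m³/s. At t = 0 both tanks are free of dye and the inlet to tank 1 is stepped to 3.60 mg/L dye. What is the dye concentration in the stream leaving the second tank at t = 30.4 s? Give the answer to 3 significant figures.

2.08 mg/L

Time constants: τᵢ = Vᵢ/Q for each well-mixed tank.
τ₁ = 14.2/0.709 = 20.028 s; τ₂ = 8.32/0.709 = 11.735 s.
Solving the cascade with C₁(0)=C₂(0)=0 gives C₂(t) = C_in[1 − (τ₁ e^(−t/τ₁) − τ₂ e^(−t/τ₂))/(τ₁ − τ₂)].
At t = 30.4: e^(−t/τ₁) = 0.21918, e^(−t/τ₂) = 0.074977.
C₂ = 3.60·[1 − (20.028·0.21918 − 11.735·0.074977)/(8.2934)] = 3.60·0.57678 = 2.0764 mg/L.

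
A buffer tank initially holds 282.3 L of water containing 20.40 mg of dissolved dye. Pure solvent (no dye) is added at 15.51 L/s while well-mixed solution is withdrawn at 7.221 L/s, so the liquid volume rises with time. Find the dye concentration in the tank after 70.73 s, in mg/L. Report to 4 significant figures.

0.008823 mg/L

Let m(t) be the amount of dye. Volume: V(t) = V₀ + (Q_in − Q_out) t = 282.3 + 8.28900 t; V(70.73) = 868.581 L.
No dye enters, so dm/dt = −Q_out · (m/V).
Separate: dm/m = −Q_out dt/V(t) ⇒ ln(m/m₀) = −(Q_out/(Q_in−Q_out)) ln(V/V₀).
m = m₀ (V₀/V)^(Q_out/(Q_in−Q_out)) = 20.40 × (282.3/868.581)^(0.871155) = 7.66338 mg.
C = m/V = 7.66338/868.581 = 0.00882287 mg/L.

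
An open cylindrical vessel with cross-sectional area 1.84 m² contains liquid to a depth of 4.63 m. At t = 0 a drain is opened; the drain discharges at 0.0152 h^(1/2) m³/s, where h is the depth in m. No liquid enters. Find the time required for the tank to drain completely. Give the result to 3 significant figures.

With no inflow, A dh/dt = −0.0152 √h.
∫ h^(−1/2) dh = −(0.0152/A) ∫ dt, giving 2√h = 2√h₀ − (0.0152/A) t.
Set h = 0: 2√h₀ = (0.0152/A) t_empty ⇒ t_empty = 2A√h₀/0.0152.
t_empty = 2·1.84·√4.63/0.0152 = 3.6800·2.1517/0.0152 = 520.95 s.

521 s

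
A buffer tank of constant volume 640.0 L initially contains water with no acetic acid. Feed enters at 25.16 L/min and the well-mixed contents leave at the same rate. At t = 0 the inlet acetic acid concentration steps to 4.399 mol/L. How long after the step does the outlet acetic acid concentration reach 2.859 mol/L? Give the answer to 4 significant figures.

Mass balance on the solute (V constant): V dC/dt = Q(C_in − C), so τ = V/Q = 25.4372 min.
C(t) = C_in + (C₀ − C_in) e^(−t/τ). Set C = 2.859 and solve for t:
e^(−t/τ) = (C − C_in)/(C₀ − C_in) = (2.859 − 4.399)/(0 − 4.399) = 0.350080
t = −τ ln(…) = 25.4372 × 1.04959 = 26.6988 min.

26.70 min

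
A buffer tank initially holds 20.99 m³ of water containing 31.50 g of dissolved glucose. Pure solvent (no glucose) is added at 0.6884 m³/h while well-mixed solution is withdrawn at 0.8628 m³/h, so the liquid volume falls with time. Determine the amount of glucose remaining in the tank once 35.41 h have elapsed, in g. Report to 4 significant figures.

Let m(t) be the amount of glucose. Volume: V(t) = V₀ + (Q_in − Q_out) t = 20.99 − 0.174400 t; V(35.41) = 14.8145 m³.
No glucose enters, so dm/dt = −Q_out · (m/V).
Separate: dm/m = −Q_out dt/V(t) ⇒ ln(m/m₀) = −(Q_out/(Q_in−Q_out)) ln(V/V₀).
m = m₀ (V₀/V)^(Q_out/(Q_in−Q_out)) = 31.50 × (20.99/14.8145)^(-4.94725) = 5.61908 g.

5.619 g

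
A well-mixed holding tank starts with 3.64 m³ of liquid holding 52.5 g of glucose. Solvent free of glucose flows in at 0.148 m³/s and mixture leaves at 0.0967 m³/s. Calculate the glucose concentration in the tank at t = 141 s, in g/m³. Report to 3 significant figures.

Total volume: dV/dt = Q_in − Q_out = 0.051300 m³/s, so V(t) = 3.64 + 0.051300 t and V(141) = 10.873 m³.
Species balance (pure solvent in): dm/dt = −Q_out · m/V(t).
Separate: dm/m = −Q_out dt/V(t) ⇒ ln(m/m₀) = −(Q_out/(Q_in−Q_out)) ln(V/V₀).
m = m₀ (V₀/V)^(Q_out/(Q_in−Q_out)) = 52.5 × (3.64/10.873)^(1.8850) = 6.6727 g.
C = m/V = 6.6727/10.873 = 0.61367 g/m³.

0.614 g/m³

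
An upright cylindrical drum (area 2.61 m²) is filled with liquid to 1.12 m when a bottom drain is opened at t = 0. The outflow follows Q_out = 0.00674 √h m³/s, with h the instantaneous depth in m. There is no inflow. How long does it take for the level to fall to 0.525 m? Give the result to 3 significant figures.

With no inflow, A dh/dt = −0.00674 √h.
This is separable: 2 d(√h)/dt = −0.00674/A, so √h = √h₀ − (0.00674/(2A)) t.
t = 2A(√h₀ − √h)/0.00674 = 2·2.61·(√1.12 − √0.525)/0.00674
  = 5.2200 × (1.0583 − 0.72457) / 0.00674 = 258.47 s.

258 s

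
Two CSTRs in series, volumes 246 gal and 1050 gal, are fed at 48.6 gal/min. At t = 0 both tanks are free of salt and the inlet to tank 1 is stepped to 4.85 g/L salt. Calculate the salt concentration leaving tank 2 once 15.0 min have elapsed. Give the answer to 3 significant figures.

Species balance on tank i: dCᵢ/dt = (Cᵢ₋₁ − Cᵢ)/τᵢ with τᵢ = Vᵢ/Q.
τ₁ = 246/48.6 = 5.0617 min; τ₂ = 1050/48.6 = 21.605 min.
Tank 1: C₁ = C_in(1 − e^(−t/τ₁)). Tank 2 (τ₁ ≠ τ₂): C₂ = C_in[1 − (τ₁ e^(−t/τ₁) − τ₂ e^(−t/τ₂))/(τ₁ − τ₂)].
At t = 15.0: e^(−t/τ₁) = 0.051642, e^(−t/τ₂) = 0.49943.
C₂ = 4.85·[1 − (5.0617·0.051642 − 21.605·0.49943)/(-16.543)] = 4.85·0.36356 = 1.7633 g/L.

1.76 g/L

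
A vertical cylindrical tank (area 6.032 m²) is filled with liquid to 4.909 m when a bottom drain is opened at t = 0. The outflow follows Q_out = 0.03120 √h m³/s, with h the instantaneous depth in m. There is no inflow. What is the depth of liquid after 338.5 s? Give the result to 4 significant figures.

Volume balance on the tank: A dh/dt = −0.03120 √h.
Separate and integrate: 2(√h − √h₀) = −(0.03120/A) t.
√h = √4.909 − 0.03120·338.5/(2·6.032) = 2.21563 − 0.875431 = 1.34020.
h = 1.34020² = 1.79612 m.

1.796 m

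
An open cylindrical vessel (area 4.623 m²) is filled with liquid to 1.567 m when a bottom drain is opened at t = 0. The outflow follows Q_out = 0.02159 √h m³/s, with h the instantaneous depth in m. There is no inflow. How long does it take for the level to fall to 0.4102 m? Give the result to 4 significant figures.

A dh/dt = −Q_out = −0.02159 √h.
∫ h^(−1/2) dh = −(0.02159/A) ∫ dt, giving 2√h = 2√h₀ − (0.02159/A) t.
t = 2A(√h₀ − √h)/0.02159 = 2·4.623·(√1.567 − √0.4102)/0.02159
  = 9.24600 × (1.25180 − 0.640469) / 0.02159 = 261.804 s.

261.8 s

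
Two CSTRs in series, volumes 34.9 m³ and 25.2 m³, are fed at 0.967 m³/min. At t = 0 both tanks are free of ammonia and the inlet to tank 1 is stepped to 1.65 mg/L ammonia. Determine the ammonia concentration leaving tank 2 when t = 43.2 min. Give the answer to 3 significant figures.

0.673 mg/L

Time constants: τᵢ = Vᵢ/Q for each well-mixed tank.
τ₁ = 34.9/0.967 = 36.091 min; τ₂ = 25.2/0.967 = 26.060 min.
Tank 1: C₁ = C_in(1 − e^(−t/τ₁)). Tank 2 (τ₁ ≠ τ₂): C₂ = C_in[1 − (τ₁ e^(−t/τ₁) − τ₂ e^(−t/τ₂))/(τ₁ − τ₂)].
At t = 43.2: e^(−t/τ₁) = 0.30211, e^(−t/τ₂) = 0.19057.
C₂ = 1.65·[1 − (36.091·0.30211 − 26.060·0.19057)/(10.031)] = 1.65·0.40814 = 0.67343 mg/L.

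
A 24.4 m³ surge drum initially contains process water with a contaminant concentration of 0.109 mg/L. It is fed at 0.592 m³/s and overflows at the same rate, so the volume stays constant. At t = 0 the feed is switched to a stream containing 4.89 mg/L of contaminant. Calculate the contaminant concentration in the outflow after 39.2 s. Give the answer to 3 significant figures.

3.04 mg/L

Species balance on the tank: V dC/dt = Q(C_in − C).
So dC/dt = (C_in − C)/τ with τ = V/Q = 24.4/0.592 = 41.216 s.
C approaches C_in exponentially: C(t) = C_in + (C₀ − C_in) e^(−t/τ).
C(39.2) = 4.89 + (0.109 − 4.89)·e^(−39.2/41.216) = 4.89 + (-4.7810)·0.38632 = 3.0430 mg/L.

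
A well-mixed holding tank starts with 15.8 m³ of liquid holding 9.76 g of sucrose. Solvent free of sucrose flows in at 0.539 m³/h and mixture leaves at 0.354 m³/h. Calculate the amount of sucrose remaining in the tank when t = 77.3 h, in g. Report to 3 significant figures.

2.84 g

Let m(t) be the amount of sucrose. Volume: V(t) = V₀ + (Q_in − Q_out) t = 15.8 + 0.18500 t; V(77.3) = 30.101 m³.
Solute balance: dm/dt = 0 − Q_out C = −Q_out m/V(t).
Separate: dm/m = −Q_out dt/V(t) ⇒ ln(m/m₀) = −(Q_out/(Q_in−Q_out)) ln(V/V₀).
m = m₀ (V₀/V)^(Q_out/(Q_in−Q_out)) = 9.76 × (15.8/30.101)^(1.9135) = 2.8433 g.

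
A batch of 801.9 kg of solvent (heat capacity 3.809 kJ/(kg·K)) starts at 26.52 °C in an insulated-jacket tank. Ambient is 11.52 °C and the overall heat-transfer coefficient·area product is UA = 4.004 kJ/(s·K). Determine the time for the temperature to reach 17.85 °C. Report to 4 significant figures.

M c_p dT/dt = −UA(T − T_amb).
τ = M c_p/UA = 762.846 s; T_ss = T_amb = 11.5200 °C.
T(t) = T_ss + (T₀ − T_ss)e^(−t/τ); set T = 17.85:
t = −τ ln[(T − T_ss)/(T₀ − T_ss)] = −762.846 · ln(0.422000) = 658.146 s.

658.1 s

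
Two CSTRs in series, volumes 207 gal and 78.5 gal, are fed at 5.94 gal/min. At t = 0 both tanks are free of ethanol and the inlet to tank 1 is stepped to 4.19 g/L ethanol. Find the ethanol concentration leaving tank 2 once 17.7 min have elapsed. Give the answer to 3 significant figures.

0.799 g/L

Species balance on tank i: dCᵢ/dt = (Cᵢ₋₁ − Cᵢ)/τᵢ with τᵢ = Vᵢ/Q.
τ₁ = 207/5.94 = 34.848 min; τ₂ = 78.5/5.94 = 13.215 min.
Solving the cascade with C₁(0)=C₂(0)=0 gives C₂(t) = C_in[1 − (τ₁ e^(−t/τ₁) − τ₂ e^(−t/τ₂))/(τ₁ − τ₂)].
At t = 17.7: e^(−t/τ₁) = 0.60175, e^(−t/τ₂) = 0.26202.
C₂ = 4.19·[1 − (34.848·0.60175 − 13.215·0.26202)/(21.633)] = 4.19·0.19071 = 0.79907 g/L.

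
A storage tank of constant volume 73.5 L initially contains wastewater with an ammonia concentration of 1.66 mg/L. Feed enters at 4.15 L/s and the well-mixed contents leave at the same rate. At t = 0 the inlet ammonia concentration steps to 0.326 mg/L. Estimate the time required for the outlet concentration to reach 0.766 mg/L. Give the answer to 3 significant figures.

19.6 s

Species balance: V dC/dt = Q(C_in − C) ⇒ τ = V/Q = 17.711 s.
C(t) = C_in + (C₀ − C_in) e^(−t/τ). Set C = 0.766 and solve for t:
e^(−t/τ) = (C − C_in)/(C₀ − C_in) = (0.766 − 0.326)/(1.66 − 0.326) = 0.32984
t = −τ ln(…) = 17.711 × 1.1092 = 19.644 s.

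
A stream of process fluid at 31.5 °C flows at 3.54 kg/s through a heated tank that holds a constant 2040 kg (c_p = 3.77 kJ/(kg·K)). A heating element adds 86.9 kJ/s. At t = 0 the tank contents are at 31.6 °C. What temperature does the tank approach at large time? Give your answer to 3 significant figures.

Heat balance on the well-mixed liquid: M c_p dT/dt = ṁ c_p (T_in − T) + 86.9.
At steady state dT/dt = 0 ⇒ T_ss = T_in + Q̇/(ṁ c_p) = 31.5 + 86.9/(3.54·3.77) = 38.011 °C.

38.0 °C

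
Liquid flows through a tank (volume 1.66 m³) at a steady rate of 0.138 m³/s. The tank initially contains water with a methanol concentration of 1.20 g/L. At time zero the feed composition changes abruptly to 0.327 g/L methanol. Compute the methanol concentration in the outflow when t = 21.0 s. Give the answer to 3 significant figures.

Accumulation = in − out for the solute gives V dC/dt = Q(C_in − C).
Rewrite as dC/dt + C/τ = C_in/τ, τ = V/Q = 12.029 s.
This is linear first-order; C(t) = C_in + (C₀ − C_in) e^(−t/τ).
C(21.0) = 0.327 + (1.20 − 0.327)·e^(−21.0/12.029) = 0.327 + (0.87300)·0.17451 = 0.47935 g/L.

0.479 g/L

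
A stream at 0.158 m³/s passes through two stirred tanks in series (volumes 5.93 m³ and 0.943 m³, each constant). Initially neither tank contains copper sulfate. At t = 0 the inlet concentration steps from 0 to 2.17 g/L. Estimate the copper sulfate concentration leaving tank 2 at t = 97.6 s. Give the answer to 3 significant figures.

Time constants: τᵢ = Vᵢ/Q for each well-mixed tank.
τ₁ = 5.93/0.158 = 37.532 s; τ₂ = 0.943/0.158 = 5.9684 s.
Tank 1: C₁ = C_in(1 − e^(−t/τ₁)). Tank 2 (τ₁ ≠ τ₂): C₂ = C_in[1 − (τ₁ e^(−t/τ₁) − τ₂ e^(−t/τ₂))/(τ₁ − τ₂)].
At t = 97.6: e^(−t/τ₁) = 0.074239, e^(−t/τ₂) = 7.9071e-08.
C₂ = 2.17·[1 − (37.532·0.074239 − 5.9684·7.9071e-08)/(31.563)] = 2.17·0.91172 = 1.9784 g/L.

1.98 g/L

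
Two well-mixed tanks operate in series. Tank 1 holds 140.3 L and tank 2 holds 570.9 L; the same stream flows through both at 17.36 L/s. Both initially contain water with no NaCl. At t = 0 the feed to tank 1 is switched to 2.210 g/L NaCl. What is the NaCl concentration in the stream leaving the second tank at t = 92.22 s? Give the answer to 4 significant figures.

2.033 g/L

Species balance on tank i: dCᵢ/dt = (Cᵢ₋₁ − Cᵢ)/τᵢ with τᵢ = Vᵢ/Q.
τ₁ = 140.3/17.36 = 8.08180 s; τ₂ = 570.9/17.36 = 32.8859 s.
Tank 1: C₁ = C_in(1 − e^(−t/τ₁)). Tank 2 (τ₁ ≠ τ₂): C₂ = C_in[1 − (τ₁ e^(−t/τ₁) − τ₂ e^(−t/τ₂))/(τ₁ − τ₂)].
At t = 92.22: e^(−t/τ₁) = 1.10749e-05, e^(−t/τ₂) = 0.0605529.
C₂ = 2.210·[1 − (8.08180·1.10749e-05 − 32.8859·0.0605529)/(-24.8041)] = 2.210·0.919721 = 2.03258 g/L.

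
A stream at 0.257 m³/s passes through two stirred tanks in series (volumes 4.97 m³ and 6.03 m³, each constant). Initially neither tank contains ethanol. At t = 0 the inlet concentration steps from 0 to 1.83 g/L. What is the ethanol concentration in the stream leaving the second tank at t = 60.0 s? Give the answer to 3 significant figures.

1.41 g/L

Each tank obeys Vᵢ dCᵢ/dt = Q(Cᵢ₋₁ − Cᵢ), so τᵢ = Vᵢ/Q.
τ₁ = 4.97/0.257 = 19.339 s; τ₂ = 6.03/0.257 = 23.463 s.
Tank 1: C₁ = C_in(1 − e^(−t/τ₁)). Tank 2 (τ₁ ≠ τ₂): C₂ = C_in[1 − (τ₁ e^(−t/τ₁) − τ₂ e^(−t/τ₂))/(τ₁ − τ₂)].
At t = 60.0: e^(−t/τ₁) = 0.044932, e^(−t/τ₂) = 0.077520.
C₂ = 1.83·[1 − (19.339·0.044932 − 23.463·0.077520)/(-4.1245)] = 1.83·0.76968 = 1.4085 g/L.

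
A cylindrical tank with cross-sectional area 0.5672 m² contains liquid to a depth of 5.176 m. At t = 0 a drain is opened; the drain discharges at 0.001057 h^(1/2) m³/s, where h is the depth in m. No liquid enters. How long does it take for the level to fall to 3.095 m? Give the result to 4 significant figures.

553.6 s

With no inflow, A dh/dt = −0.001057 √h.
∫ h^(−1/2) dh = −(0.001057/A) ∫ dt, giving 2√h = 2√h₀ − (0.001057/A) t.
t = 2A(√h₀ − √h)/0.001057 = 2·0.5672·(√5.176 − √3.095)/0.001057
  = 1.13440 × (2.27508 − 1.75926) / 0.001057 = 553.593 s.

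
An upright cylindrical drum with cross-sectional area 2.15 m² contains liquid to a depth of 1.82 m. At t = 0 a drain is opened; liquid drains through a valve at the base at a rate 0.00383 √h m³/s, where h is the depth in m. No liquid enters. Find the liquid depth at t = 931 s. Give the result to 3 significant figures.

A dh/dt = −Q_out = −0.00383 √h.
Separate and integrate: 2(√h − √h₀) = −(0.00383/A) t.
√h = √1.82 − 0.00383·931/(2·2.15) = 1.3491 − 0.82924 = 0.51983.
h = 0.51983² = 0.27023 m.

0.270 m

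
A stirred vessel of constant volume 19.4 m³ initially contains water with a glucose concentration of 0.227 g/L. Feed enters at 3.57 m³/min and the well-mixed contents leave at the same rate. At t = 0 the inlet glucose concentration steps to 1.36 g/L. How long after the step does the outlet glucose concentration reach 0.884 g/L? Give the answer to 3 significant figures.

Mass balance on the solute (V constant): V dC/dt = Q(C_in − C), so τ = V/Q = 5.4342 min.
C(t) = C_in + (C₀ − C_in) e^(−t/τ). Set C = 0.884 and solve for t:
e^(−t/τ) = (C − C_in)/(C₀ − C_in) = (0.884 − 1.36)/(0.227 − 1.36) = 0.42012
t = −τ ln(…) = 5.4342 × 0.86721 = 4.7126 min.

4.71 min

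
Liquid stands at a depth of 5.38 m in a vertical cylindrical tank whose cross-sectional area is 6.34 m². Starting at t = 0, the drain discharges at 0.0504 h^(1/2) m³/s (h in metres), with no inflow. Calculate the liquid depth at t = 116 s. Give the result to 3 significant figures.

A dh/dt = −Q_out = −0.0504 √h.
∫ h^(−1/2) dh = −(0.0504/A) ∫ dt, giving 2√h = 2√h₀ − (0.0504/A) t.
√h = √5.38 − 0.0504·116/(2·6.34) = 2.3195 − 0.46107 = 1.8584.
h = 1.8584² = 3.4537 m.

3.45 m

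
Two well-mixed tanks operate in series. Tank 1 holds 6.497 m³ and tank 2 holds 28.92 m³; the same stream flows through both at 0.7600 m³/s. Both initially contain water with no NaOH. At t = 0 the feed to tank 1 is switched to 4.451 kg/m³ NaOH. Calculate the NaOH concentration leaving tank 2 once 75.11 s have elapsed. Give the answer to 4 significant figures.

3.654 kg/m³

Each tank obeys Vᵢ dCᵢ/dt = Q(Cᵢ₋₁ − Cᵢ), so τᵢ = Vᵢ/Q.
τ₁ = 6.497/0.7600 = 8.54868 s; τ₂ = 28.92/0.7600 = 38.0526 s.
Solving the cascade with C₁(0)=C₂(0)=0 gives C₂(t) = C_in[1 − (τ₁ e^(−t/τ₁) − τ₂ e^(−t/τ₂))/(τ₁ − τ₂)].
At t = 75.11: e^(−t/τ₁) = 0.000152836, e^(−t/τ₂) = 0.138922.
C₂ = 4.451·[1 − (8.54868·0.000152836 − 38.0526·0.138922)/(-29.5039)] = 4.451·0.820870 = 3.65369 kg/m³.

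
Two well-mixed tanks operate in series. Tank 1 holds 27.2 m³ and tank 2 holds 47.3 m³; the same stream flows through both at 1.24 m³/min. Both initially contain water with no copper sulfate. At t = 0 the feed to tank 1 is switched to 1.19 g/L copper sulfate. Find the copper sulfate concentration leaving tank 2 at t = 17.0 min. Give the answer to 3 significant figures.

0.139 g/L

Species balance on tank i: dCᵢ/dt = (Cᵢ₋₁ − Cᵢ)/τᵢ with τᵢ = Vᵢ/Q.
τ₁ = 27.2/1.24 = 21.935 min; τ₂ = 47.3/1.24 = 38.145 min.
Solving the cascade with C₁(0)=C₂(0)=0 gives C₂(t) = C_in[1 − (τ₁ e^(−t/τ₁) − τ₂ e^(−t/τ₂))/(τ₁ − τ₂)].
At t = 17.0: e^(−t/τ₁) = 0.46070, e^(−t/τ₂) = 0.64040.
C₂ = 1.19·[1 − (21.935·0.46070 − 38.145·0.64040)/(-16.210)] = 1.19·0.11643 = 0.13856 g/L.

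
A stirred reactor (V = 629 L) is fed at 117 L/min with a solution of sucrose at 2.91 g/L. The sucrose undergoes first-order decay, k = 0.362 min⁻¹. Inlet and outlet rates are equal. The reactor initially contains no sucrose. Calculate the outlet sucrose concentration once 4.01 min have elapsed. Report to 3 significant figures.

0.878 g/L

Accumulation = in − out − consumed: V dC/dt = Q C_in − Q C − k V C.
This is linear with rate a = Q/V + k = 0.54801 min⁻¹.
C_ss = Q C_in/(Q + kV) = 0.98773 g/L; C(t) = C_ss + (C₀ − C_ss) e^(−a t).
C(4.01) = 0.98773 + (-0.98773)·e^(−0.54801·4.01) = 0.98773 + (-0.98773)·0.11108 = 0.87802 g/L.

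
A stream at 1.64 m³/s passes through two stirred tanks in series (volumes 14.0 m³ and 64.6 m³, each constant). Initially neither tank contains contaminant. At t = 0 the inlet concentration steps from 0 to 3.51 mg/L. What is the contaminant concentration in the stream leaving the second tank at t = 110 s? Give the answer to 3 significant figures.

Each tank obeys Vᵢ dCᵢ/dt = Q(Cᵢ₋₁ − Cᵢ), so τᵢ = Vᵢ/Q.
τ₁ = 14.0/1.64 = 8.5366 s; τ₂ = 64.6/1.64 = 39.390 s.
Tank 1: C₁ = C_in(1 − e^(−t/τ₁)). Tank 2 (τ₁ ≠ τ₂): C₂ = C_in[1 − (τ₁ e^(−t/τ₁) − τ₂ e^(−t/τ₂))/(τ₁ − τ₂)].
At t = 110: e^(−t/τ₁) = 2.5340e-06, e^(−t/τ₂) = 0.061264.
C₂ = 3.51·[1 − (8.5366·2.5340e-06 − 39.390·0.061264)/(-30.854)] = 3.51·0.92179 = 3.2355 mg/L.

3.24 mg/L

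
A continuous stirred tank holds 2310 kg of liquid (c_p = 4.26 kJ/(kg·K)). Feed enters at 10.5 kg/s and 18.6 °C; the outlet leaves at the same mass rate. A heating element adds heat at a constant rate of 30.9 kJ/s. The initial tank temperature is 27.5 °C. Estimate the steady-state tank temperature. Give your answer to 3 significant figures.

First-law balance (no shaft work): M c_p dT/dt = ṁ c_p (T_in − T) + 30.9.
At steady state dT/dt = 0 ⇒ T_ss = T_in + Q̇/(ṁ c_p) = 18.6 + 30.9/(10.5·4.26) = 19.291 °C.

19.3 °C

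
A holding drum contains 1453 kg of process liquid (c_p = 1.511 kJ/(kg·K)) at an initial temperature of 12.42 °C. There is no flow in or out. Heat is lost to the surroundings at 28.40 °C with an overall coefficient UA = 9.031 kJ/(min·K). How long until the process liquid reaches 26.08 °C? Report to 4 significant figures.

469.1 min

M c_p dT/dt = −UA(T − T_amb).
τ = M c_p/UA = 243.105 min; T_ss = T_amb = 28.4000 °C.
T(t) = T_ss + (T₀ − T_ss)e^(−t/τ); set T = 26.08:
t = −τ ln[(T − T_ss)/(T₀ − T_ss)] = −243.105 · ln(0.145181) = 469.137 min.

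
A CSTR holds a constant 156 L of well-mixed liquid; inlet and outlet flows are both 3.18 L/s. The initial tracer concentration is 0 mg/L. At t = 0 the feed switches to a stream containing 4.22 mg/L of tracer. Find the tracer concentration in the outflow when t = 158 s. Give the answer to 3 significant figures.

Species balance on the tank: V dC/dt = Q(C_in − C).
Rewrite as dC/dt + C/τ = C_in/τ, τ = V/Q = 49.057 s.
C approaches C_in exponentially: C(t) = C_in + (C₀ − C_in) e^(−t/τ).
C(158) = 4.22 + (0 − 4.22)·e^(−158/49.057) = 4.22 + (-4.2200)·0.039924 = 4.0515 mg/L.

4.05 mg/L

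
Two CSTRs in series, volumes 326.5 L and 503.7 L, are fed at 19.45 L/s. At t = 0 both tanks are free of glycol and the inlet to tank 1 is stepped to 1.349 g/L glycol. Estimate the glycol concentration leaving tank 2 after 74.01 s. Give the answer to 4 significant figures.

1.159 g/L

Each tank obeys Vᵢ dCᵢ/dt = Q(Cᵢ₋₁ − Cᵢ), so τᵢ = Vᵢ/Q.
τ₁ = 326.5/19.45 = 16.7866 s; τ₂ = 503.7/19.45 = 25.8972 s.
Solving the cascade with C₁(0)=C₂(0)=0 gives C₂(t) = C_in[1 − (τ₁ e^(−t/τ₁) − τ₂ e^(−t/τ₂))/(τ₁ − τ₂)].
At t = 74.01: e^(−t/τ₁) = 0.0121690, e^(−t/τ₂) = 0.0573925.
C₂ = 1.349·[1 − (16.7866·0.0121690 − 25.8972·0.0573925)/(-9.11054)] = 1.349·0.859281 = 1.15917 g/L.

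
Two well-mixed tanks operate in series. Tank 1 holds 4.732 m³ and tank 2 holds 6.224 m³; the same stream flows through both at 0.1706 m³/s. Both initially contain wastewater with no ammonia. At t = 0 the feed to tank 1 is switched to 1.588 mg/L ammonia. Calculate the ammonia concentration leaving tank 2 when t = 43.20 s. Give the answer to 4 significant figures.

0.6218 mg/L

Each tank obeys Vᵢ dCᵢ/dt = Q(Cᵢ₋₁ − Cᵢ), so τᵢ = Vᵢ/Q.
τ₁ = 4.732/0.1706 = 27.7374 s; τ₂ = 6.224/0.1706 = 36.4830 s.
Tank 1: C₁ = C_in(1 − e^(−t/τ₁)). Tank 2 (τ₁ ≠ τ₂): C₂ = C_in[1 − (τ₁ e^(−t/τ₁) − τ₂ e^(−t/τ₂))/(τ₁ − τ₂)].
At t = 43.20: e^(−t/τ₁) = 0.210670, e^(−t/τ₂) = 0.306017.
C₂ = 1.588·[1 − (27.7374·0.210670 − 36.4830·0.306017)/(-8.74560)] = 1.588·0.391579 = 0.621828 mg/L.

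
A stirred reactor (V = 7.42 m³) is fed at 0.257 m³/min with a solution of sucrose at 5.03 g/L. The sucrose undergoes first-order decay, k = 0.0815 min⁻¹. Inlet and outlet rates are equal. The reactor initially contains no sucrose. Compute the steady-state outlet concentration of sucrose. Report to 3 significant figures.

Accumulation = in − out − consumed: V dC/dt = Q C_in − Q C − k V C.
At steady state: 0 = Q C_in − (Q + kV) C_ss, so C_ss = Q C_in/(Q + kV).
C_ss = 0.257·5.03/(0.257 + 0.0815·7.42) = 1.2927/0.86173 = 1.5001 g/L.

1.50 g/L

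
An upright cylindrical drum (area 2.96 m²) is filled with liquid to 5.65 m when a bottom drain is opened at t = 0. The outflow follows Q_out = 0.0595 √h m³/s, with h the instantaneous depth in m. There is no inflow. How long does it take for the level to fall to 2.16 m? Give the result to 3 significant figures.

With no inflow, A dh/dt = −0.0595 √h.
This is separable: 2 d(√h)/dt = −0.0595/A, so √h = √h₀ − (0.0595/(2A)) t.
t = 2A(√h₀ − √h)/0.0595 = 2·2.96·(√5.65 − √2.16)/0.0595
  = 5.9200 × (2.3770 − 1.4697) / 0.0595 = 90.270 s.

90.3 s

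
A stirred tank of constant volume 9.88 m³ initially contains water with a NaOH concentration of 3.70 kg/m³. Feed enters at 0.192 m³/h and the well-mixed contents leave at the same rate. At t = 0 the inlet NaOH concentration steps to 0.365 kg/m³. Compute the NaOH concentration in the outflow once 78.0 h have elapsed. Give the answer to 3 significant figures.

Unsteady species balance (constant V, well mixed): V dC/dt = Q(C_in − C).
So dC/dt = (C_in − C)/τ with τ = V/Q = 9.88/0.192 = 51.458 h.
C approaches C_in exponentially: C(t) = C_in + (C₀ − C_in) e^(−t/τ).
C(78.0) = 0.365 + (3.70 − 0.365)·e^(−78.0/51.458) = 0.365 + (3.3350)·0.21963 = 1.0975 kg/m³.

1.10 kg/m³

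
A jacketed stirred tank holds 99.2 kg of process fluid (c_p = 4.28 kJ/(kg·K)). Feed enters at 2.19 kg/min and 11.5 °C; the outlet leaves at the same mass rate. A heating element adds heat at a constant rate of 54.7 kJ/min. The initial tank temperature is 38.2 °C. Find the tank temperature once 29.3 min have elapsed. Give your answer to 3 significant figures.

28.3 °C

M c_p dT/dt = ṁ c_p (T_in − T) + Q̇.
τ = M/ṁ = 45.297 min; T_ss = T_in + Q̇/(ṁ c_p) = 11.5 + 54.7/(2.19·4.28) = 17.336 °C.
This is linear first-order; T(t) = T_ss + (T₀ − T_ss) e^(−t/τ).
T(29.3) = 17.336 + (20.864)·e^(−29.3/45.297) = 17.336 + (20.864)·0.52370 = 28.262 °C.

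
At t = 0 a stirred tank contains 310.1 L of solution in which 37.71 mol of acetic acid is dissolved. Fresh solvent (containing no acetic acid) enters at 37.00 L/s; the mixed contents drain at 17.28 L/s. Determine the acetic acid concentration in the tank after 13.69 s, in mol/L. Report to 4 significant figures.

0.03755 mol/L

Total volume: dV/dt = Q_in − Q_out = 19.7200 L/s, so V(t) = 310.1 + 19.7200 t and V(13.69) = 580.067 L.
No acetic acid enters, so dm/dt = −Q_out · (m/V).
Separate: dm/m = −Q_out dt/V(t) ⇒ ln(m/m₀) = −(Q_out/(Q_in−Q_out)) ln(V/V₀).
m = m₀ (V₀/V)^(Q_out/(Q_in−Q_out)) = 37.71 × (310.1/580.067)^(0.876268) = 21.7837 mol.
C = m/V = 21.7837/580.067 = 0.0375539 mol/L.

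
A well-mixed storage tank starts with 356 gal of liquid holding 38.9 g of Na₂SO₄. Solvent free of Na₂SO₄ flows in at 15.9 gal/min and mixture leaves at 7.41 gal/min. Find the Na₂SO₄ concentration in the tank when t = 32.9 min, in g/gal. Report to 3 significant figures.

0.0369 g/gal

Total volume: dV/dt = Q_in − Q_out = 8.4900 gal/min, so V(t) = 356 + 8.4900 t and V(32.9) = 635.32 gal.
No Na₂SO₄ enters, so dm/dt = −Q_out · (m/V).
Separate: dm/m = −Q_out dt/V(t) ⇒ ln(m/m₀) = −(Q_out/(Q_in−Q_out)) ln(V/V₀).
m = m₀ (V₀/V)^(Q_out/(Q_in−Q_out)) = 38.9 × (356/635.32)^(0.87279) = 23.464 g.
C = m/V = 23.464/635.32 = 0.036933 g/gal.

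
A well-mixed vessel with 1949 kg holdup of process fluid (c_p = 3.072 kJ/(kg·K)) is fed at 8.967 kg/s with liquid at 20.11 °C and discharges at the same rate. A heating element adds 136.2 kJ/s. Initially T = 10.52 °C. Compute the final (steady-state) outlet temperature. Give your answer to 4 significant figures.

M c_p dT/dt = ṁ c_p (T_in − T) + Q̇.
At steady state dT/dt = 0 ⇒ T_ss = T_in + Q̇/(ṁ c_p) = 20.11 + 136.2/(8.967·3.072) = 25.0543 °C.

25.05 °C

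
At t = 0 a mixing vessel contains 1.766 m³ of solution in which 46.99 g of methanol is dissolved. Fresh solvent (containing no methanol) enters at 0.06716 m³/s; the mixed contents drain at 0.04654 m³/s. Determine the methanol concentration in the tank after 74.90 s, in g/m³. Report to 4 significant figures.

Total volume: dV/dt = Q_in − Q_out = 0.0206200 m³/s, so V(t) = 1.766 + 0.0206200 t and V(74.90) = 3.31044 m³.
Species balance (pure solvent in): dm/dt = −Q_out · m/V(t).
dm/m = −Q_out dt/(V₀ + 0.0206200 t); integrating gives ln(m/m₀) = −(Q_out/(Q_in−Q_out)) ln(V/V₀).
m = m₀ (V₀/V)^(Q_out/(Q_in−Q_out)) = 46.99 × (1.766/3.31044)^(2.25703) = 11.3782 g.
C = m/V = 11.3782/3.31044 = 3.43707 g/m³.

3.437 g/m³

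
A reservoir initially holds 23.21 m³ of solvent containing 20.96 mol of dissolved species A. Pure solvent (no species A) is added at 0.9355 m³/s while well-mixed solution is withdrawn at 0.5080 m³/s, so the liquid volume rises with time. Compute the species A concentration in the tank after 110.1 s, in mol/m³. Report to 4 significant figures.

0.07995 mol/m³

Let m(t) be the amount of species A. Volume: V(t) = V₀ + (Q_in − Q_out) t = 23.21 + 0.427500 t; V(110.1) = 70.2777 m³.
Solute balance: dm/dt = 0 − Q_out C = −Q_out m/V(t).
dm/m = −Q_out dt/(V₀ + 0.427500 t); integrating gives ln(m/m₀) = −(Q_out/(Q_in−Q_out)) ln(V/V₀).
m = m₀ (V₀/V)^(Q_out/(Q_in−Q_out)) = 20.96 × (23.21/70.2777)^(1.18830) = 5.61885 mol.
C = m/V = 5.61885/70.2777 = 0.0799520 mol/m³.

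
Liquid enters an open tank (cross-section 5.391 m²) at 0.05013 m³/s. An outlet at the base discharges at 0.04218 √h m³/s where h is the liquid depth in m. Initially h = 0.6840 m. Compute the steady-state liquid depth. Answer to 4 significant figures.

1.412 m

A dh/dt = Q_in − 0.04218 √h. Steady state requires inflow = outflow:
Q_in = 0.04218 √h_ss ⇒ √h_ss = 0.05013/0.04218 = 1.18848.
h_ss = 1.18848² = 1.41248 m. (Since h₀ = 0.6840 m < h_ss, the level will rise toward this value.)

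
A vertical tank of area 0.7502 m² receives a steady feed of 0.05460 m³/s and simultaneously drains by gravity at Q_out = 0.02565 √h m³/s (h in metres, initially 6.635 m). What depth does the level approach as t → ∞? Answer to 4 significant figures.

4.531 m

A dh/dt = Q_in − 0.02565 √h. Steady state requires inflow = outflow:
Q_in = 0.02565 √h_ss ⇒ √h_ss = 0.05460/0.02565 = 2.12865.
h_ss = 2.12865² = 4.53117 m. (Since h₀ = 6.635 m > h_ss, the level will fall toward this value.)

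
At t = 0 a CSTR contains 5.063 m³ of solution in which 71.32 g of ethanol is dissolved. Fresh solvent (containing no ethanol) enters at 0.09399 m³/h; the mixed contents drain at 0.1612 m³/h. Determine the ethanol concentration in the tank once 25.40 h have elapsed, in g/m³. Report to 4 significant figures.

7.926 g/m³

Total volume: dV/dt = Q_in − Q_out = -0.0672100 m³/h, so V(t) = 5.063 − 0.0672100 t and V(25.40) = 3.35587 m³.
Solute balance: dm/dt = 0 − Q_out C = −Q_out m/V(t).
Separate: dm/m = −Q_out dt/V(t) ⇒ ln(m/m₀) = −(Q_out/(Q_in−Q_out)) ln(V/V₀).
m = m₀ (V₀/V)^(Q_out/(Q_in−Q_out)) = 71.32 × (5.063/3.35587)^(-2.39845) = 26.5974 g.
C = m/V = 26.5974/3.35587 = 7.92565 g/m³.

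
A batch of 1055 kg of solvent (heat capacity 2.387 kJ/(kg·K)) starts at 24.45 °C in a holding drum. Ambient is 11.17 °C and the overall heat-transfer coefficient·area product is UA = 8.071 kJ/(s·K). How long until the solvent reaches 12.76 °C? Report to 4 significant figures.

662.3 s

Lumped-capacitance energy balance: M c_p dT/dt = UA(T_amb − T).
τ = M c_p/UA = 312.016 s; T_ss = T_amb = 11.1700 °C.
T(t) = T_ss + (T₀ − T_ss)e^(−t/τ); set T = 12.76:
t = −τ ln[(T − T_ss)/(T₀ − T_ss)] = −312.016 · ln(0.119729) = 662.263 s.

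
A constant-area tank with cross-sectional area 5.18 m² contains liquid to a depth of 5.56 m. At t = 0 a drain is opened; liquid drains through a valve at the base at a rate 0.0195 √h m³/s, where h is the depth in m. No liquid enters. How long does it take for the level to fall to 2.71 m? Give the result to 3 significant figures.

Accumulation of liquid (constant cross-section A): A dh/dt = −0.0195 √h.
∫ h^(−1/2) dh = −(0.0195/A) ∫ dt, giving 2√h = 2√h₀ − (0.0195/A) t.
t = 2A(√h₀ − √h)/0.0195 = 2·5.18·(√5.56 − √2.71)/0.0195
  = 10.360 × (2.3580 − 1.6462) / 0.0195 = 378.14 s.

378 s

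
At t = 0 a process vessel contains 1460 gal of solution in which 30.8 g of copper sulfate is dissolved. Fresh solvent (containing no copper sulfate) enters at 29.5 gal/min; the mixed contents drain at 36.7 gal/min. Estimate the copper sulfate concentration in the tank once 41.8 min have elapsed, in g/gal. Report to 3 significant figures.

Let m(t) be the amount of copper sulfate. Volume: V(t) = V₀ + (Q_in − Q_out) t = 1460 − 7.2000 t; V(41.8) = 1159.0 gal.
No copper sulfate enters, so dm/dt = −Q_out · (m/V).
dm/m = −Q_out dt/(V₀ − 7.2000 t); integrating gives ln(m/m₀) = −(Q_out/(Q_in−Q_out)) ln(V/V₀).
m = m₀ (V₀/V)^(Q_out/(Q_in−Q_out)) = 30.8 × (1460/1159.0)^(-5.0972) = 9.4958 g.
C = m/V = 9.4958/1159.0 = 0.0081928 g/gal.

0.00819 g/gal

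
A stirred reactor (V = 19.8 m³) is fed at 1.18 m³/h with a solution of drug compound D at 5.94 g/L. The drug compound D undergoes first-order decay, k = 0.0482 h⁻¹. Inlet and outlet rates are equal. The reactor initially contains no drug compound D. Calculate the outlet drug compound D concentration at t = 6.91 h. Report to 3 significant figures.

V dC/dt = Q(C_in − C) − k V C.
This is linear with rate a = Q/V + k = 0.10780 h⁻¹.
C_ss = Q C_in/(Q + kV) = 3.2840 g/L; C(t) = C_ss + (C₀ − C_ss) e^(−a t).
C(6.91) = 3.2840 + (-3.2840)·e^(−0.10780·6.91) = 3.2840 + (-3.2840)·0.47480 = 1.7248 g/L.

1.72 g/L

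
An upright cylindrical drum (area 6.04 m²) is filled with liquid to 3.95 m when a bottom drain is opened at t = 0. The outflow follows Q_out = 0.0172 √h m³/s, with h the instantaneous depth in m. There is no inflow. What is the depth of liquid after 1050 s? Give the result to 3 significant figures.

0.242 m

With no inflow, A dh/dt = −0.0172 √h.
This is separable: 2 d(√h)/dt = −0.0172/A, so √h = √h₀ − (0.0172/(2A)) t.
√h = √3.95 − 0.0172·1050/(2·6.04) = 1.9875 − 1.4950 = 0.49243.
h = 0.49243² = 0.24248 m.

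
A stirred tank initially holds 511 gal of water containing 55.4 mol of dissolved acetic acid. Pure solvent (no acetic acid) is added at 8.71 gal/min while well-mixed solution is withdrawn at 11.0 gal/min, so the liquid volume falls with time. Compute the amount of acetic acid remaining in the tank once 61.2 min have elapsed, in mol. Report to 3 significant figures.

Let m(t) be the amount of acetic acid. Volume: V(t) = V₀ + (Q_in − Q_out) t = 511 − 2.2900 t; V(61.2) = 370.85 gal.
Species balance (pure solvent in): dm/dt = −Q_out · m/V(t).
Separate: dm/m = −Q_out dt/V(t) ⇒ ln(m/m₀) = −(Q_out/(Q_in−Q_out)) ln(V/V₀).
m = m₀ (V₀/V)^(Q_out/(Q_in−Q_out)) = 55.4 × (511/370.85)^(-4.8035) = 11.879 mol.

11.9 mol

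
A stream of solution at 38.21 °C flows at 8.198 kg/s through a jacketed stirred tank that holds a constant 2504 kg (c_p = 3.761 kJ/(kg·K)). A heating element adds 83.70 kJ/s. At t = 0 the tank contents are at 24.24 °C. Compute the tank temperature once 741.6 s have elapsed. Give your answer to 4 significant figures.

39.45 °C

Unsteady energy balance on the tank contents: M c_p dT/dt = ṁ c_p (T_in − T) + 83.70.
τ = M/ṁ = 305.440 s; T_ss = T_in + Q̇/(ṁ c_p) = 38.21 + 83.70/(8.198·3.761) = 40.9247 °C.
Solution: T(t) = T_ss + (T₀ − T_ss) e^(−t/τ).
T(741.6) = 40.9247 + (-16.6847)·e^(−741.6/305.440) = 40.9247 + (-16.6847)·0.0882157 = 39.4528 °C.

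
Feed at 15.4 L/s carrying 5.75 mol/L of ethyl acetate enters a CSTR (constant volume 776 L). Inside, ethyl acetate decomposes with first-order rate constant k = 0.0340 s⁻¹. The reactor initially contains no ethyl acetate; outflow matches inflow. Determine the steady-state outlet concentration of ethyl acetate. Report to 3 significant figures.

V dC/dt = Q(C_in − C) − k V C.
Steady state (dC/dt = 0): C_ss = Q C_in/(Q + kV) = C_in/(1 + kV/Q).
C_ss = 15.4·5.75/(15.4 + 0.0340·776) = 88.550/41.784 = 2.1192 mol/L.

2.12 mol/L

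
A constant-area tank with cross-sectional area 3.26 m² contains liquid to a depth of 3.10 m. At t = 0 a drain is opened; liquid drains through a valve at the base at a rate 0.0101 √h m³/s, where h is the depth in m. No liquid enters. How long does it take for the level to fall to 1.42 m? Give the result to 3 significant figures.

Mass balance (ρ constant): A dh/dt = −0.0101 √h.
∫ h^(−1/2) dh = −(0.0101/A) ∫ dt, giving 2√h = 2√h₀ − (0.0101/A) t.
t = 2A(√h₀ − √h)/0.0101 = 2·3.26·(√3.10 − √1.42)/0.0101
  = 6.5200 × (1.7607 − 1.1916) / 0.0101 = 367.34 s.

367 s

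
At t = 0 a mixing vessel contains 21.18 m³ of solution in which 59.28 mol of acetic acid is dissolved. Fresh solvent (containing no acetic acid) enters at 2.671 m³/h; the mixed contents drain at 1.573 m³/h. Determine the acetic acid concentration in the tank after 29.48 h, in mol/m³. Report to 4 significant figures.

Let m(t) be the amount of acetic acid. Volume: V(t) = V₀ + (Q_in − Q_out) t = 21.18 + 1.09800 t; V(29.48) = 53.5490 m³.
Species balance (pure solvent in): dm/dt = −Q_out · m/V(t).
Separate: dm/m = −Q_out dt/V(t) ⇒ ln(m/m₀) = −(Q_out/(Q_in−Q_out)) ln(V/V₀).
m = m₀ (V₀/V)^(Q_out/(Q_in−Q_out)) = 59.28 × (21.18/53.5490)^(1.43260) = 15.6971 mol.
C = m/V = 15.6971/53.5490 = 0.293134 mol/m³.

0.2931 mol/m³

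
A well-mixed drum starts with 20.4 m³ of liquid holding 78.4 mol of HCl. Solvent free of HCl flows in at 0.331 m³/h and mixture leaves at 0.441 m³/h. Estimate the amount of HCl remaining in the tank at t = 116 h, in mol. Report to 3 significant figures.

1.53 mol

Let m(t) be the amount of HCl. Volume: V(t) = V₀ + (Q_in − Q_out) t = 20.4 − 0.11000 t; V(116) = 7.6400 m³.
Solute balance: dm/dt = 0 − Q_out C = −Q_out m/V(t).
Separate: dm/m = −Q_out dt/V(t) ⇒ ln(m/m₀) = −(Q_out/(Q_in−Q_out)) ln(V/V₀).
m = m₀ (V₀/V)^(Q_out/(Q_in−Q_out)) = 78.4 × (20.4/7.6400)^(-4.0091) = 1.5286 mol.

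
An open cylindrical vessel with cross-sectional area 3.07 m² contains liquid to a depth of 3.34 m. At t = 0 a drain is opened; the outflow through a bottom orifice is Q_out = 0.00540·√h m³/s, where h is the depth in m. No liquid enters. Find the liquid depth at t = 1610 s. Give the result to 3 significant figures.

With no inflow, A dh/dt = −0.00540 √h.
This is separable: 2 d(√h)/dt = −0.00540/A, so √h = √h₀ − (0.00540/(2A)) t.
√h = √3.34 − 0.00540·1610/(2·3.07) = 1.8276 − 1.4160 = 0.41161.
h = 0.41161² = 0.16942 m.

0.169 m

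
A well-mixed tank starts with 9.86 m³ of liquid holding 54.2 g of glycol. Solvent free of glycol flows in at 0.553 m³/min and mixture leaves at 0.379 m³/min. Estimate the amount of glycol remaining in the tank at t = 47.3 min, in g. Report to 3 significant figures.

Total volume: dV/dt = Q_in − Q_out = 0.17400 m³/min, so V(t) = 9.86 + 0.17400 t and V(47.3) = 18.090 m³.
Solute balance: dm/dt = 0 − Q_out C = −Q_out m/V(t).
dm/m = −Q_out dt/(V₀ + 0.17400 t); integrating gives ln(m/m₀) = −(Q_out/(Q_in−Q_out)) ln(V/V₀).
m = m₀ (V₀/V)^(Q_out/(Q_in−Q_out)) = 54.2 × (9.86/18.090)^(2.1782) = 14.451 g.

14.5 g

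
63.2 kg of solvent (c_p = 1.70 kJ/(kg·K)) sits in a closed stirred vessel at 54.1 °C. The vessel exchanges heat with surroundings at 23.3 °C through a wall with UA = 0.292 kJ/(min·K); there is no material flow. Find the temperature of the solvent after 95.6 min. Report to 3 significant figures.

47.1 °C

Lumped-capacitance energy balance: M c_p dT/dt = UA(T_amb − T).
dT/dt = (T_ss − T)/τ with T_ss = T_amb = 23.300 °C, τ = M c_p/UA = 63.2·1.70/0.292 = 367.95 min.
T approaches T_ss exponentially: T(t) = T_ss + (T₀ − T_ss) e^(−t/τ).
T(95.6) = 23.300 + (30.800)·0.77119 = 47.053 °C.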